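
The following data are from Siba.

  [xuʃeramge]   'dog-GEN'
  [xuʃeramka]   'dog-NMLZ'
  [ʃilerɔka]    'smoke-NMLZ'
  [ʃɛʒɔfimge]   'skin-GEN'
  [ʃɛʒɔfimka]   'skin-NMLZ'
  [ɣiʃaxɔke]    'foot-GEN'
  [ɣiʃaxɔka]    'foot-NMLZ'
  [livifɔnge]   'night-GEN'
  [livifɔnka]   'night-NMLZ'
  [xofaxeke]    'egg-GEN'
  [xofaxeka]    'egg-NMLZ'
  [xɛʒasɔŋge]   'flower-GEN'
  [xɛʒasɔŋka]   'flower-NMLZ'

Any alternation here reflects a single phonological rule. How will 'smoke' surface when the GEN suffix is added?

[ʃilerɔke]

The GEN morpheme has two allomorphs, [-ge] and [-ke].
The NMLZ suffix, which begins with [k], is invariant after every stem; so [k] is not altered by any rule here.
So the underlying form is /-ge/, and voiced stops become voiceless after a vowel.
After 'smoke', which ends in a vowel, the suffix surfaces as [-ke], giving [ʃilerɔke].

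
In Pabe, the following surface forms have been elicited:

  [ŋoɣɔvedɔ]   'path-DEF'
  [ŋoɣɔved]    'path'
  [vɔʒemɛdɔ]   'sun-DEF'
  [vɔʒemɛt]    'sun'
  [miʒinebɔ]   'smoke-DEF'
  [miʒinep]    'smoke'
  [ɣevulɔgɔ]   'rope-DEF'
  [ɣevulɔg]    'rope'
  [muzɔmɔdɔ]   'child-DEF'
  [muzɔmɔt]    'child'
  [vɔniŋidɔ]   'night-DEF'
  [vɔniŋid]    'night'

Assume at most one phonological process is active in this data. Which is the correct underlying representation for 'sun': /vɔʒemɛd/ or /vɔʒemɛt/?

/vɔʒemɛt/

'sun' shows [d] ~ [t] at the end of the stem ([vɔʒemɛdɔ] vs [vɔʒemɛt]).
But 'night' keeps [d] in both environments ([vɔniŋidɔ], [vɔniŋid]), so there is no rule changing /d/ to [t] in isolation.
The underlying segment must be /t/; voiceless stops become voiced between vowels, yielding [d] there.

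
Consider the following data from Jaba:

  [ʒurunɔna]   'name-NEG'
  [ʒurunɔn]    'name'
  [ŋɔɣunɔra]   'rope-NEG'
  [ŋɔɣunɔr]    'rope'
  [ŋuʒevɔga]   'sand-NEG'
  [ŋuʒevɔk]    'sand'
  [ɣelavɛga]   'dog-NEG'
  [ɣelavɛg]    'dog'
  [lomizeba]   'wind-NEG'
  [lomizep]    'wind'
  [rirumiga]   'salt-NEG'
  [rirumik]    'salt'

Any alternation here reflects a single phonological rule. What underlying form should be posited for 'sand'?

The stem for 'sand' ends in [g] in [ŋuʒevɔga] but [k] in [ŋuʒevɔk].
If /g/ were underlying and a rule turned it into [k] in isolation, 'dog' would also alternate; but it has [g] in both [ɣelavɛga] and [ɣelavɛg].
The alternation reflects intervocalic voicing: voiceless stops become voiced between vowels. /k/ is underlying.
The underlying form of 'sand' is therefore /ŋuʒevɔk/.

/ŋuʒevɔk/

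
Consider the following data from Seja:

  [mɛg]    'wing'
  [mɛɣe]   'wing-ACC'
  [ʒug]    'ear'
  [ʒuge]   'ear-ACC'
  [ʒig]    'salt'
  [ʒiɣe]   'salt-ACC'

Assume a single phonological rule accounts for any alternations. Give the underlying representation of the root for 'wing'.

The root 'wing' surfaces as [mɛg] and [mɛɣe], with a stem-final [g] ~ [ɣ] alternation.
But 'ear' keeps [g] in both environments ([ʒug], [ʒuge]), so there is no rule changing /g/ to [ɣ] before the ACC suffix.
The underlying segment must be /ɣ/; voiced fricatives become stops word-finally, yielding [g] there.
So 'wing' = /mɛɣ/.

/mɛɣ/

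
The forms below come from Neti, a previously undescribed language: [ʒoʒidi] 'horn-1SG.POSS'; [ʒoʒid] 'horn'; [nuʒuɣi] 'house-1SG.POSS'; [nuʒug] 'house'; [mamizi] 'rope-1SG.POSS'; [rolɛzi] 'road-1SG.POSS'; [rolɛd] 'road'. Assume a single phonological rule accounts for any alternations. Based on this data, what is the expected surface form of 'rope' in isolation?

'road' shows [z] ~ [d] at the end of the stem ([rolɛzi] vs [rolɛd]).
If /d/ were underlying and a rule turned it into [z] before the 1SG.POSS suffix, 'horn' would also alternate; but it has [d] in both [ʒoʒidi] and [ʒoʒid].
Therefore /z/ is basic and [d] is derived by word-final hardening (voiced fricatives become stops word-finally).
From [mamizi] the stem 'rope' is /mamiz/; word-finally this yields [mamid].

[mamid]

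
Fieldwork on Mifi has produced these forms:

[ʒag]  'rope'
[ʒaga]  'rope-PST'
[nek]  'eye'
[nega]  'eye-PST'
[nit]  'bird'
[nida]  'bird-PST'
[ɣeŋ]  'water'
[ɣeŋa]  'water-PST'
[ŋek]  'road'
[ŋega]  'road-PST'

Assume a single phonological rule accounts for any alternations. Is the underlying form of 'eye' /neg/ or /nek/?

'eye' shows [k] ~ [g] at the end of the stem ([nek] vs [nega]).
The stem 'rope' ([ʒag], [ʒaga]) shows [g] unchanged in both environments, so [g] cannot be basic with [k] derived in isolation.
The alternation reflects intervocalic voicing: voiceless stops become voiced between vowels. /k/ is underlying.

/nek/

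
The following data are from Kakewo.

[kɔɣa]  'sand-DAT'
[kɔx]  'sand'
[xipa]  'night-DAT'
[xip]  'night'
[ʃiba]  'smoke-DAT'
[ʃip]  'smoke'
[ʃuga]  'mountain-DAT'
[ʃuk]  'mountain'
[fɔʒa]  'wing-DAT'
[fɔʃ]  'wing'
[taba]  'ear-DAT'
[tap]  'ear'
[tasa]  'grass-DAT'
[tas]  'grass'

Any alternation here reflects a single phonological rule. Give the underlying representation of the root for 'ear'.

'ear' shows [b] ~ [p] at the end of the stem ([taba] vs [tap]).
The stem 'night' ([xipa], [xip]) shows [p] unchanged in both environments, so [p] cannot be basic with [b] derived before the DAT suffix.
Therefore /b/ is basic and [p] is derived by word-final obstruent devoicing (voiced obstruents become voiceless word-finally).

/tab/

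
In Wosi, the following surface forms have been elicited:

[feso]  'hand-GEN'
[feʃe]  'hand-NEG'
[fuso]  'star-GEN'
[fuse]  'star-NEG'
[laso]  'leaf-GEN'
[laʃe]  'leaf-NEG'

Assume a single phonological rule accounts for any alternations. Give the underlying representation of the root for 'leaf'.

In [laso] and [laʃe] the final segment of 'leaf' alternates: [s] ~ [ʃ].
If /s/ were underlying and a rule turned it into [ʃ] before the NEG suffix, 'star' would also alternate; but it has [s] in both [fuso] and [fuse].
The underlying segment must be /ʃ/; palato-alveolar /ʃ/ becomes [s] when no front vowel follows, yielding [s] there.

/laʃ/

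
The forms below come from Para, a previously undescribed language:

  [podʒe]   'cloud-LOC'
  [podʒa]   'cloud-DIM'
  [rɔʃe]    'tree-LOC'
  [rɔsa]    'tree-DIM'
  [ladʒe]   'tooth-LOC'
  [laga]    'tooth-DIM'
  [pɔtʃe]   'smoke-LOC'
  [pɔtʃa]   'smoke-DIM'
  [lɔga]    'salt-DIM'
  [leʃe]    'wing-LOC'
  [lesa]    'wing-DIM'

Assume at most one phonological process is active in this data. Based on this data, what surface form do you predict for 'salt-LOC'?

The root 'tooth' surfaces as [ladʒe] and [laga], with a stem-final [dʒ] ~ [g] alternation.
Compare 'cloud', with invariant [dʒ] in [podʒe] and [podʒa]: an analysis with underlying /dʒ/ and a rule producing [g] before the DIM suffix would wrongly predict alternation here too.
The alternation reflects palatalization before a front vowel: /g/ and /s/ become palato-alveolar [dʒ] and [ʃ] before a front vowel. /g/ is underlying.
From [lɔga] the stem 'salt' is /lɔg/; before a front vowel this yields [lɔdʒe].

[lɔdʒe]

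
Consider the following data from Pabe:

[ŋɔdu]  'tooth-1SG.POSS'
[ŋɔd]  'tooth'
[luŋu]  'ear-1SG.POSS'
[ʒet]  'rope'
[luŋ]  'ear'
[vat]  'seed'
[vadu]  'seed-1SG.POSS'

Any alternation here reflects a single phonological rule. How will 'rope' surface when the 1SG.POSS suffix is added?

In [vadu] and [vat] the final segment of 'seed' alternates: [d] ~ [t].
Compare 'tooth', with invariant [d] in [ŋɔdu] and [ŋɔd]: an analysis with underlying /d/ and a rule producing [t] in isolation would wrongly predict alternation here too.
Therefore /t/ is basic and [d] is derived by intervocalic voicing (voiceless stops become voiced between vowels).
From [ʒet] the stem 'rope' is /ʒet/; between vowels this yields [ʒedu].

[ʒedu]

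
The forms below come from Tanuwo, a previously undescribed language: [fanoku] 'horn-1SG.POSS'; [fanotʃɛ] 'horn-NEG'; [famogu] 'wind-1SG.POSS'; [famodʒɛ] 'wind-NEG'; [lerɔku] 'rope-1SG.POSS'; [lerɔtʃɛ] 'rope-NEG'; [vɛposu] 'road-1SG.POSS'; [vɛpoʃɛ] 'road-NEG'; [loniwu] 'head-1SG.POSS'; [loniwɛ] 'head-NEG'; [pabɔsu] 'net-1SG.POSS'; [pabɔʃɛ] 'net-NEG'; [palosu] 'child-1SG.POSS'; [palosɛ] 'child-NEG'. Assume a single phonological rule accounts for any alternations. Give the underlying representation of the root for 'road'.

'road' shows [s] ~ [ʃ] at the end of the stem ([vɛposu] vs [vɛpoʃɛ]).
The stem 'child' ([palosu], [palosɛ]) shows [s] unchanged in both environments, so [s] cannot be basic with [ʃ] derived before the NEG suffix.
Therefore /ʃ/ is basic and [s] is derived by depalatalization (palato-alveolar /tʃ/, /dʒ/ and /ʃ/ become [k], [g] and [s] when no front vowel follows).
Hence 'road' is /vɛpoʃ/ underlyingly.

/vɛpoʃ/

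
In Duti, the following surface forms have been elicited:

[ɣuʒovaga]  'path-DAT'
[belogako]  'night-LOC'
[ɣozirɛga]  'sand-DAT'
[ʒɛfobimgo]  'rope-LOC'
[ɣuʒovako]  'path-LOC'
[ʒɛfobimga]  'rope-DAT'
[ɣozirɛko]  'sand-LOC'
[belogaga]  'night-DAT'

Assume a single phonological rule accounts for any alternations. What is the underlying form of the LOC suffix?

/-ko/

The LOC morpheme has two allomorphs, [-go] and [-ko].
By contrast the DAT suffix keeps its initial [g] throughout — that segment must be underlying.
The LOC suffix is therefore /-ko/ underlyingly, with post-nasal voicing: voiceless stops become voiced after a nasal.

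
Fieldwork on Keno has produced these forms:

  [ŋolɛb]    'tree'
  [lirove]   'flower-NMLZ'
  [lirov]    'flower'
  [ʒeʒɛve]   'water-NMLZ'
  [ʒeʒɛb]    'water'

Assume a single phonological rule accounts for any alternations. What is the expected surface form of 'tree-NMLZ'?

[ŋolɛve]

'water' shows [v] ~ [b] at the end of the stem ([ʒeʒɛve] vs [ʒeʒɛb]).
If /v/ were underlying and a rule turned it into [b] in isolation, 'flower' would also alternate; but it has [v] in both [lirove] and [lirov].
Therefore /b/ is basic and [v] is derived by intervocalic spirantization (voiced stops become fricatives between vowels).
From [ŋolɛb] the stem 'tree' is /ŋolɛb/; between vowels this yields [ŋolɛve].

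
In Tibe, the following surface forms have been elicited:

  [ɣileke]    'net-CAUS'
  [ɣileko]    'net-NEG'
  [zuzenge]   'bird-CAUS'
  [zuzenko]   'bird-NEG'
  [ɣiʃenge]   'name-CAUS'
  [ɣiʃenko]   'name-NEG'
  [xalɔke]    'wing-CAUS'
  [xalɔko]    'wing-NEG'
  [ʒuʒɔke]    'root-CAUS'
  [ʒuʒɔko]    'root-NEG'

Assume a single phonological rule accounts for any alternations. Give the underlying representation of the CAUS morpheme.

/-ge/

The CAUS suffix surfaces as [-ge] and [-ke], depending on the final segment of the stem.
By contrast the NEG suffix keeps its initial [k] throughout — that segment must be underlying.
So the underlying form is /-ge/, and voiced stops become voiceless after a vowel.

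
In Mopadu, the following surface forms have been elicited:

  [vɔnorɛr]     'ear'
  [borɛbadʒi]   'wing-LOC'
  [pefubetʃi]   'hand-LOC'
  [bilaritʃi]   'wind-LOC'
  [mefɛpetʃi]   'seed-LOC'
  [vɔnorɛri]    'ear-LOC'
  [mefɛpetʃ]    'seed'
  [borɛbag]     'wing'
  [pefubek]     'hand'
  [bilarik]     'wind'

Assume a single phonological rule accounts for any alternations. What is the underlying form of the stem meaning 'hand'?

/pefubek/

The root 'hand' surfaces as [pefubek] and [pefubetʃi], with a stem-final [k] ~ [tʃ] alternation.
If /tʃ/ were underlying and a rule turned it into [k] in isolation, 'seed' would also alternate; but it has [tʃ] in both [mefɛpetʃ] and [mefɛpetʃi].
Therefore /k/ is basic and [tʃ] is derived by palatalization before a front vowel (/k/ and /g/ become palato-alveolar [tʃ] and [dʒ] before a front vowel).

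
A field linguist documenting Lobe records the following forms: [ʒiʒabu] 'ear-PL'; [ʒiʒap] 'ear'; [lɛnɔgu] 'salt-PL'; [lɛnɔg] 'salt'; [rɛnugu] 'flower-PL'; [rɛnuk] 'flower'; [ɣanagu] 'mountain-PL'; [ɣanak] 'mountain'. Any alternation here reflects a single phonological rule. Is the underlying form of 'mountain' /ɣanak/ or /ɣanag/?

/ɣanak/

The root 'mountain' surfaces as [ɣanagu] and [ɣanak], with a stem-final [g] ~ [k] alternation.
But 'salt' keeps [g] in both environments ([lɛnɔgu], [lɛnɔg]), so there is no rule changing /g/ to [k] in isolation.
The alternation reflects intervocalic voicing: voiceless stops become voiced between vowels. /k/ is underlying.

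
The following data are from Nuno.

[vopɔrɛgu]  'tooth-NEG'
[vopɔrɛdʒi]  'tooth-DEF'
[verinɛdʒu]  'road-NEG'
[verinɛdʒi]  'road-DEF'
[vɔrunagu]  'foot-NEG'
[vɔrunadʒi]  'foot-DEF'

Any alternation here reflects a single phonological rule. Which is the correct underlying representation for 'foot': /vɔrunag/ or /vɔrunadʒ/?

/vɔrunag/

The stem for 'foot' ends in [g] in [vɔrunagu] but [dʒ] in [vɔrunadʒi].
The stem 'road' ([verinɛdʒu], [verinɛdʒi]) shows [dʒ] unchanged in both environments, so [dʒ] cannot be basic with [g] derived before the NEG suffix.
So /g/ is underlying, and a rule of palatalization before a front vowel — /g/ becomes palato-alveolar [dʒ] before a front vowel — gives [dʒ].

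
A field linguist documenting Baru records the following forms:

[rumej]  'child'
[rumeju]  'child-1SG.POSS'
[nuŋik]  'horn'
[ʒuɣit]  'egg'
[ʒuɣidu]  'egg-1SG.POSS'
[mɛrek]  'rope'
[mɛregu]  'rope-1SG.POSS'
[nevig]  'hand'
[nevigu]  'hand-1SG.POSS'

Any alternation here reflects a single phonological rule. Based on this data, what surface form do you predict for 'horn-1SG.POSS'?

The root 'rope' surfaces as [mɛrek] and [mɛregu], with a stem-final [k] ~ [g] alternation.
The stem 'hand' ([nevig], [nevigu]) shows [g] unchanged in both environments, so [g] cannot be basic with [k] derived in isolation.
The underlying segment must be /k/; voiceless stops become voiced between vowels, yielding [g] there.
From [nuŋik] the stem 'horn' is /nuŋik/; between vowels this yields [nuŋigu].

[nuŋigu]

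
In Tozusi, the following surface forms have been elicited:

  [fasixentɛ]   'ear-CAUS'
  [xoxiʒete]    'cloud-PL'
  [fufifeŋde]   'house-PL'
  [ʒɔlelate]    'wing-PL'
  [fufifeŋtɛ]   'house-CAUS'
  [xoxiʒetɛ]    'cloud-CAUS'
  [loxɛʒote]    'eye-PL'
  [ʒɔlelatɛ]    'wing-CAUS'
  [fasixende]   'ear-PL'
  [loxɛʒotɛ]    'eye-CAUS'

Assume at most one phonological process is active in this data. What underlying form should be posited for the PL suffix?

/-de/

The PL morpheme has two allomorphs, [-de] and [-te].
The CAUS suffix, which begins with [t], is invariant after every stem; so [t] is not altered by any rule here.
So the underlying form is /-de/, and voiced stops become voiceless after a vowel.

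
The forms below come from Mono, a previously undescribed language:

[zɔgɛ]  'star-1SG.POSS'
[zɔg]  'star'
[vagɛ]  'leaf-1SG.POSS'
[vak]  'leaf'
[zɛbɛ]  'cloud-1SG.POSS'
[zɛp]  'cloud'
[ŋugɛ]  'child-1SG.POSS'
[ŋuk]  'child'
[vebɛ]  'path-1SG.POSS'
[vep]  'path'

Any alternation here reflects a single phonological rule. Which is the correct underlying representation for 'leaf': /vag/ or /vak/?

'leaf' shows [g] ~ [k] at the end of the stem ([vagɛ] vs [vak]).
But 'star' keeps [g] in both environments ([zɔgɛ], [zɔg]), so there is no rule changing /g/ to [k] in isolation.
The alternation reflects intervocalic voicing: voiceless stops become voiced between vowels. /k/ is underlying.

/vak/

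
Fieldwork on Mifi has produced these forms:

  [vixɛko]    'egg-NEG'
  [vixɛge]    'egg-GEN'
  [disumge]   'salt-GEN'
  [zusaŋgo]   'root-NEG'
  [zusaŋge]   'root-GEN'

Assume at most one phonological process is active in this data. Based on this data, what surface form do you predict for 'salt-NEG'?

[disumgo]

The NEG suffix surfaces as [-go] and [-ko], depending on the final segment of the stem.
By contrast the GEN suffix keeps its initial [g] throughout — that segment must be underlying.
The NEG suffix is therefore /-ko/ underlyingly, with post-nasal voicing: voiceless stops become voiced after a nasal.
After 'salt', which ends in a nasal, the suffix surfaces as [-go], giving [disumgo].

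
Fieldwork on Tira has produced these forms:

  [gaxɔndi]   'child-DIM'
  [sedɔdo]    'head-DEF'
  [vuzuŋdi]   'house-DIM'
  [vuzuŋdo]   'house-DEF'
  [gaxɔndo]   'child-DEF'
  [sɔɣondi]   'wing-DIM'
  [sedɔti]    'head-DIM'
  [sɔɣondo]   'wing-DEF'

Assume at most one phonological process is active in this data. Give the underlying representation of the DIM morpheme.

/-ti/

The DIM suffix surfaces as [-di] and [-ti], depending on the final segment of the stem.
The DEF suffix, which begins with [d], is invariant after every stem; so [d] is not altered by any rule here.
The DIM suffix is therefore /-ti/ underlyingly, with post-nasal voicing: voiceless stops become voiced after a nasal.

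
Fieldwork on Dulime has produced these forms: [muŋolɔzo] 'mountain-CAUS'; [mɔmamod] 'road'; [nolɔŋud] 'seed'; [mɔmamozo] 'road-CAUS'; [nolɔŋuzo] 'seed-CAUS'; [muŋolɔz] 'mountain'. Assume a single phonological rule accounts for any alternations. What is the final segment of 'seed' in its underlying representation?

In [nolɔŋud] and [nolɔŋuzo] the final segment of 'seed' alternates: [d] ~ [z].
The stem 'mountain' ([muŋolɔz], [muŋolɔzo]) shows [z] unchanged in both environments, so [z] cannot be basic with [d] derived in isolation.
The alternation reflects intervocalic spirantization: voiced stops become fricatives between vowels. /d/ is underlying.

/d/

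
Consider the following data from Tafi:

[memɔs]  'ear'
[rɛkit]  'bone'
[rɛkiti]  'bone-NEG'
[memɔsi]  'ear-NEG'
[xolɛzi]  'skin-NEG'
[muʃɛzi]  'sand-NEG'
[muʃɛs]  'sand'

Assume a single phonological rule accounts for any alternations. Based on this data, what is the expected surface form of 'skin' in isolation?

[xolɛs]

In [muʃɛzi] and [muʃɛs] the final segment of 'sand' alternates: [z] ~ [s].
The stem 'ear' ([memɔsi], [memɔs]) shows [s] unchanged in both environments, so [s] cannot be basic with [z] derived before the NEG suffix.
So /z/ is underlying, and a rule of word-final obstruent devoicing — voiced obstruents become voiceless word-finally — gives [s].
From [xolɛzi] the stem 'skin' is /xolɛz/; word-finally this yields [xolɛs].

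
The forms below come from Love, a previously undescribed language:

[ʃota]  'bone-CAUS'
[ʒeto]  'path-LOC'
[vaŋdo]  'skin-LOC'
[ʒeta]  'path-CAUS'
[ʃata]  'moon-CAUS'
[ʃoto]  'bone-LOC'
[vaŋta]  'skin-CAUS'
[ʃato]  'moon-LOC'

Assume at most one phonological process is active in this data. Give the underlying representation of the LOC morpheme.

The LOC suffix surfaces as [-do] and [-to], depending on the final segment of the stem.
By contrast the CAUS suffix keeps its initial [t] throughout — that segment must be underlying.
The LOC suffix is therefore /-do/ underlyingly, with post-vocalic devoicing: voiced stops become voiceless after a vowel.

/-do/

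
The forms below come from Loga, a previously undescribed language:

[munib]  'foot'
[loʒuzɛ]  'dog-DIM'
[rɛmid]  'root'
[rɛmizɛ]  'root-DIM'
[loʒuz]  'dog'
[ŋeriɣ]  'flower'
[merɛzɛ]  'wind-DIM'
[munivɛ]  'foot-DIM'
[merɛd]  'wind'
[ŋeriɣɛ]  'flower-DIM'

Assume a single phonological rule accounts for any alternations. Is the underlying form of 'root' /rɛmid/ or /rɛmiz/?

The stem for 'root' ends in [d] in [rɛmid] but [z] in [rɛmizɛ].
If /z/ were underlying and a rule turned it into [d] in isolation, 'dog' would also alternate; but it has [z] in both [loʒuz] and [loʒuzɛ].
Therefore /d/ is basic and [z] is derived by intervocalic spirantization (voiced stops become fricatives between vowels).

/rɛmid/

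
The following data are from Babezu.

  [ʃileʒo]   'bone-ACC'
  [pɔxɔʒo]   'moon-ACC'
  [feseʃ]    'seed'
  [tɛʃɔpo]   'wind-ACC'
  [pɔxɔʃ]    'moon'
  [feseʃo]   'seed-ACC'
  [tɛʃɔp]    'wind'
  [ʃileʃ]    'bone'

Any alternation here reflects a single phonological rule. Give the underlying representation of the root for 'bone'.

The root 'bone' surfaces as [ʃileʃ] and [ʃileʒo], with a stem-final [ʃ] ~ [ʒ] alternation.
Compare 'seed', with invariant [ʃ] in [feseʃ] and [feseʃo]: an analysis with underlying /ʃ/ and a rule producing [ʒ] before the ACC suffix would wrongly predict alternation here too.
The underlying segment must be /ʒ/; voiced obstruents become voiceless word-finally, yielding [ʃ] there.
The underlying form of 'bone' is therefore /ʃileʒ/.

/ʃileʒ/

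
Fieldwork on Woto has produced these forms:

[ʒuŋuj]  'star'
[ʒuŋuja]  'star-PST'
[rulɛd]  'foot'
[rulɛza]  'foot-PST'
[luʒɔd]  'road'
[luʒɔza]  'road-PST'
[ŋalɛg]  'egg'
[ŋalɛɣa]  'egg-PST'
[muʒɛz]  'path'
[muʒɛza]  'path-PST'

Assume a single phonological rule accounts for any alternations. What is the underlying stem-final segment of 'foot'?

/d/

In [rulɛd] and [rulɛza] the final segment of 'foot' alternates: [d] ~ [z].
Compare 'path', with invariant [z] in [muʒɛz] and [muʒɛza]: an analysis with underlying /z/ and a rule producing [d] in isolation would wrongly predict alternation here too.
So /d/ is underlying, and a rule of intervocalic spirantization — voiced stops become fricatives between vowels — gives [z].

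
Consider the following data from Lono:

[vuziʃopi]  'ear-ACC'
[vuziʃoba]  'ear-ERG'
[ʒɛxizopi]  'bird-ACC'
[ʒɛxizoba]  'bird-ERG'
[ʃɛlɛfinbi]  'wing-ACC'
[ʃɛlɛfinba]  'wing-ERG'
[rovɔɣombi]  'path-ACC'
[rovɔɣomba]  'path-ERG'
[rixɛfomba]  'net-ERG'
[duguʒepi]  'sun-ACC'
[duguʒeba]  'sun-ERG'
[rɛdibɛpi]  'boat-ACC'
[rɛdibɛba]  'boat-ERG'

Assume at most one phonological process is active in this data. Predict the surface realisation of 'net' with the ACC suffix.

[rixɛfombi]

The ACC morpheme has two allomorphs, [-bi] and [-pi].
By contrast the ERG suffix keeps its initial [b] throughout — that segment must be underlying.
So the underlying form is /-pi/, and voiceless stops become voiced after a nasal.
After 'net', which ends in a nasal, the suffix surfaces as [-bi], giving [rixɛfombi].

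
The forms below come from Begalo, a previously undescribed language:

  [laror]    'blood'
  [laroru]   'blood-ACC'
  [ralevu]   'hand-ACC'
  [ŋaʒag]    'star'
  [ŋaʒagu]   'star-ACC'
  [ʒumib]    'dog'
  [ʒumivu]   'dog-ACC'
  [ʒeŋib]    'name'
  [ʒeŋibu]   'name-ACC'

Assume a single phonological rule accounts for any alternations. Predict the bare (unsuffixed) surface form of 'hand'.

[raleb]

The root 'dog' surfaces as [ʒumib] and [ʒumivu], with a stem-final [b] ~ [v] alternation.
If /b/ were underlying and a rule turned it into [v] before the ACC suffix, 'name' would also alternate; but it has [b] in both [ʒeŋib] and [ʒeŋibu].
Therefore /v/ is basic and [b] is derived by word-final hardening (voiced fricatives become stops word-finally).
The one attested form of 'hand', [ralevu], shows underlying /ralev/. Applying the same rule word-finally gives [raleb].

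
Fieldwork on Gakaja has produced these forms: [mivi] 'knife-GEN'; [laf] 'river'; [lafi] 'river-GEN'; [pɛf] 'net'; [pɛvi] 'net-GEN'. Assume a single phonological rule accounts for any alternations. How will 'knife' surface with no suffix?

The stem for 'net' ends in [f] in [pɛf] but [v] in [pɛvi].
But 'river' keeps [f] in both environments ([laf], [lafi]), so there is no rule changing /f/ to [v] before the GEN suffix.
The alternation reflects word-final obstruent devoicing: voiced obstruents become voiceless word-finally. /v/ is underlying.
From [mivi] the stem 'knife' is /miv/; word-finally this yields [mif].

[mif]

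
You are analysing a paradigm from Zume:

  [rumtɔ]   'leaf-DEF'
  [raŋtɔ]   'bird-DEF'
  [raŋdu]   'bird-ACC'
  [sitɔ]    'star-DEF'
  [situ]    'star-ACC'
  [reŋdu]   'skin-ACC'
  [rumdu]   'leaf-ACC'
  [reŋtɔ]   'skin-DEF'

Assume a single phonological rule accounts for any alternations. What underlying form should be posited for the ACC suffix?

The ACC suffix surfaces as [-du] and [-tu], depending on the final segment of the stem.
By contrast the DEF suffix keeps its initial [t] throughout — that segment must be underlying.
The ACC suffix is therefore /-du/ underlyingly, with post-vocalic devoicing: voiced stops become voiceless after a vowel.

/-du/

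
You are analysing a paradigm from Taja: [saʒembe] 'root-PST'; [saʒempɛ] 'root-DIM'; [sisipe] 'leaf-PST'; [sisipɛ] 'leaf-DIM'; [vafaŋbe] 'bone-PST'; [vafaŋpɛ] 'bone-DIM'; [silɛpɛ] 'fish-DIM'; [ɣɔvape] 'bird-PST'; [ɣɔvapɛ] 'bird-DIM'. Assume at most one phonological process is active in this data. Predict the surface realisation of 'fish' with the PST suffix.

The PST suffix surfaces as [-be] and [-pe], depending on the final segment of the stem.
The DIM suffix, which begins with [p], is invariant after every stem; so [p] is not altered by any rule here.
So the underlying form is /-be/, and voiced stops become voiceless after a vowel.
After 'fish', which ends in a vowel, the suffix surfaces as [-pe], giving [silɛpe].

[silɛpe]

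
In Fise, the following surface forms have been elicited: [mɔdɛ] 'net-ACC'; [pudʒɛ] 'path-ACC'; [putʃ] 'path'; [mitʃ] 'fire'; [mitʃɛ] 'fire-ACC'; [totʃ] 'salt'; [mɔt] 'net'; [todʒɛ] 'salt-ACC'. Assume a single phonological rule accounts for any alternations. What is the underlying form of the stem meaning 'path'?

'path' shows [dʒ] ~ [tʃ] at the end of the stem ([pudʒɛ] vs [putʃ]).
Compare 'fire', with invariant [tʃ] in [mitʃɛ] and [mitʃ]: an analysis with underlying /tʃ/ and a rule producing [dʒ] before the ACC suffix would wrongly predict alternation here too.
The underlying segment must be /dʒ/; voiced obstruents become voiceless word-finally, yielding [tʃ] there.
Hence 'path' is /pudʒ/ underlyingly.

/pudʒ/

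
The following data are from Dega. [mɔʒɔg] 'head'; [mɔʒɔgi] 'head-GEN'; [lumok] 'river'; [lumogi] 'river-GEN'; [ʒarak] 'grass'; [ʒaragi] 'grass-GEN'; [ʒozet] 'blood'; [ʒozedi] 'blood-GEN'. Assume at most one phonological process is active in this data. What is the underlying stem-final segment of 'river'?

In [lumok] and [lumogi] the final segment of 'river' alternates: [k] ~ [g].
The stem 'head' ([mɔʒɔg], [mɔʒɔgi]) shows [g] unchanged in both environments, so [g] cannot be basic with [k] derived in isolation.
The underlying segment must be /k/; voiceless stops become voiced between vowels, yielding [g] there.

/k/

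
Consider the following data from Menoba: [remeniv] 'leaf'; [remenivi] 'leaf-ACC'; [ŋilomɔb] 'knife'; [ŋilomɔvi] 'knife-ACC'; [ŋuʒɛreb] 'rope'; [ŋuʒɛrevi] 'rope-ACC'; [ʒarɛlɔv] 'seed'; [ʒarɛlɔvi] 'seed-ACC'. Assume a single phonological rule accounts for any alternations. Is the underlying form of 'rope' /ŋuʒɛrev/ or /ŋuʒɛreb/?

'rope' shows [b] ~ [v] at the end of the stem ([ŋuʒɛreb] vs [ŋuʒɛrevi]).
But 'seed' keeps [v] in both environments ([ʒarɛlɔv], [ʒarɛlɔvi]), so there is no rule changing /v/ to [b] in isolation.
Therefore /b/ is basic and [v] is derived by intervocalic spirantization (voiced stops become fricatives between vowels).

/ŋuʒɛreb/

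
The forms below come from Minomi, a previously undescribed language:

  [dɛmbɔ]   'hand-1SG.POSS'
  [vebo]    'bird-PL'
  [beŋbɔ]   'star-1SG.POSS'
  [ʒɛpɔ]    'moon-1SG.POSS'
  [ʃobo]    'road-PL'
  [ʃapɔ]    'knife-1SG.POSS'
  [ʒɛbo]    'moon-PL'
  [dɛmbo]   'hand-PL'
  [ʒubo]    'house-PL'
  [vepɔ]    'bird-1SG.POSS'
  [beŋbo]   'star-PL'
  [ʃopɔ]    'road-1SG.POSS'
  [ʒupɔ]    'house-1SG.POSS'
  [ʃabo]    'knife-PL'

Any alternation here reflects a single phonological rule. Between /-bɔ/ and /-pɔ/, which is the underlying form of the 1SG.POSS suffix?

/-pɔ/

The 1SG.POSS suffix surfaces as [-bɔ] and [-pɔ], depending on the final segment of the stem.
The PL suffix, which begins with [b], is invariant after every stem; so [b] is not altered by any rule here.
So the underlying form is /-pɔ/, and voiceless stops become voiced after a nasal.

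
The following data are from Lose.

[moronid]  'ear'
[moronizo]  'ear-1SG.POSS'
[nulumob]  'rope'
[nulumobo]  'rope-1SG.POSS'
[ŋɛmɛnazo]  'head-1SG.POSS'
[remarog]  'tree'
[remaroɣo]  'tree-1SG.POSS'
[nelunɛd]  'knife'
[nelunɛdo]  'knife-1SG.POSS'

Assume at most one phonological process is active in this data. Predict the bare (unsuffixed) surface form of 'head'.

The stem for 'ear' ends in [d] in [moronid] but [z] in [moronizo].
But 'knife' keeps [d] in both environments ([nelunɛd], [nelunɛdo]), so there is no rule changing /d/ to [z] before the 1SG.POSS suffix.
So /z/ is underlying, and a rule of word-final hardening — voiced fricatives become stops word-finally — gives [d].
From [ŋɛmɛnazo] the stem 'head' is /ŋɛmɛnaz/; word-finally this yields [ŋɛmɛnad].

[ŋɛmɛnad]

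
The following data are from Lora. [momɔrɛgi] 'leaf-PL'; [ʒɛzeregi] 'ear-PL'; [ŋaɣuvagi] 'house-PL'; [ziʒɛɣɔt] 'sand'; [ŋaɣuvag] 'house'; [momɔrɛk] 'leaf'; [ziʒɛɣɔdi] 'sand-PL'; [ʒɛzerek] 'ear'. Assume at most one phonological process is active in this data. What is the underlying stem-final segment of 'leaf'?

The stem for 'leaf' ends in [k] in [momɔrɛk] but [g] in [momɔrɛgi].
If /g/ were underlying and a rule turned it into [k] in isolation, 'house' would also alternate; but it has [g] in both [ŋaɣuvag] and [ŋaɣuvagi].
The underlying segment must be /k/; voiceless stops become voiced between vowels, yielding [g] there.

/k/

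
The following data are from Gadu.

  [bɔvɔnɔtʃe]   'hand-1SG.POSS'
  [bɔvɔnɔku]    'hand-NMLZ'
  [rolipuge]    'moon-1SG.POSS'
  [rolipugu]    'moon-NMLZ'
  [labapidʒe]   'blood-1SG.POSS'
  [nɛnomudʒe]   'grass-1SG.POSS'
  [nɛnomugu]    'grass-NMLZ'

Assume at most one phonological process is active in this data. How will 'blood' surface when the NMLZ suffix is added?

'grass' shows [dʒ] ~ [g] at the end of the stem ([nɛnomudʒe] vs [nɛnomugu]).
The stem 'moon' ([rolipuge], [rolipugu]) shows [g] unchanged in both environments, so [g] cannot be basic with [dʒ] derived before the 1SG.POSS suffix.
The underlying segment must be /dʒ/; palato-alveolar /tʃ/ and /dʒ/ become [k] and [g] when no front vowel follows, yielding [g] there.
The one attested form of 'blood', [labapidʒe], shows underlying /labapidʒ/. Applying the same rule when no front vowel follows gives [labapigu].

[labapigu]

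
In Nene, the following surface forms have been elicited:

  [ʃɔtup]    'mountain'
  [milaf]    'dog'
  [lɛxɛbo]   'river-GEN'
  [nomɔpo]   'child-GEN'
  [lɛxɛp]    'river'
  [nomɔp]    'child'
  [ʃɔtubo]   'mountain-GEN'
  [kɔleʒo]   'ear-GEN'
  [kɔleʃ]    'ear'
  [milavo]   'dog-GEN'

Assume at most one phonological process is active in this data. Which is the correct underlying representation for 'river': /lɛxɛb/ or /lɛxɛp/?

The root 'river' surfaces as [lɛxɛp] and [lɛxɛbo], with a stem-final [p] ~ [b] alternation.
But 'child' keeps [p] in both environments ([nomɔp], [nomɔpo]), so there is no rule changing /p/ to [b] before the GEN suffix.
So /b/ is underlying, and a rule of word-final obstruent devoicing — voiced obstruents become voiceless word-finally — gives [p].

/lɛxɛb/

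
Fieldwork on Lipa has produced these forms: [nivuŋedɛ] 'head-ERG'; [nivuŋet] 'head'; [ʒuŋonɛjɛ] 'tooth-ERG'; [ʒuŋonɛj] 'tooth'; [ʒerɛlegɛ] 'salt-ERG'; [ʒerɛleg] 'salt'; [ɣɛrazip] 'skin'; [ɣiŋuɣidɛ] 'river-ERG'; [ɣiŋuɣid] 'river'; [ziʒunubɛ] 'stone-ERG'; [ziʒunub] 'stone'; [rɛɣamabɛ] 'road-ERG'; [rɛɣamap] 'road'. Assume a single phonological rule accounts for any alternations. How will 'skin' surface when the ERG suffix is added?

[ɣɛrazibɛ]

'road' shows [b] ~ [p] at the end of the stem ([rɛɣamabɛ] vs [rɛɣamap]).
The stem 'stone' ([ziʒunubɛ], [ziʒunub]) shows [b] unchanged in both environments, so [b] cannot be basic with [p] derived in isolation.
So /p/ is underlying, and a rule of intervocalic voicing — voiceless stops become voiced between vowels — gives [b].
From [ɣɛrazip] the stem 'skin' is /ɣɛrazip/; between vowels this yields [ɣɛrazibɛ].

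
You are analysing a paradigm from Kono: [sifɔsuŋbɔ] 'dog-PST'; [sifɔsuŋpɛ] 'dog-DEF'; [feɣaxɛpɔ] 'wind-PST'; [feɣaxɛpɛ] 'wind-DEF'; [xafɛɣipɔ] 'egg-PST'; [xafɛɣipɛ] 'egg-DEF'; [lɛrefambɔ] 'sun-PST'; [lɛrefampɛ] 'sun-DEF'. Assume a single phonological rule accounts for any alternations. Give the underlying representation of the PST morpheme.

/-bɔ/

The PST morpheme has two allomorphs, [-bɔ] and [-pɔ].
By contrast the DEF suffix keeps its initial [p] throughout — that segment must be underlying.
The PST suffix is therefore /-bɔ/ underlyingly, with post-vocalic devoicing: voiced stops become voiceless after a vowel.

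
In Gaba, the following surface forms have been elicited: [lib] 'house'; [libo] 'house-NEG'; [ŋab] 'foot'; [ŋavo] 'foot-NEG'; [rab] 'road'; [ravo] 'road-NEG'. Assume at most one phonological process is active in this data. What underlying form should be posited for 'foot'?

/ŋav/

In [ŋab] and [ŋavo] the final segment of 'foot' alternates: [b] ~ [v].
But 'house' keeps [b] in both environments ([lib], [libo]), so there is no rule changing /b/ to [v] before the NEG suffix.
The underlying segment must be /v/; voiced fricatives become stops word-finally, yielding [b] there.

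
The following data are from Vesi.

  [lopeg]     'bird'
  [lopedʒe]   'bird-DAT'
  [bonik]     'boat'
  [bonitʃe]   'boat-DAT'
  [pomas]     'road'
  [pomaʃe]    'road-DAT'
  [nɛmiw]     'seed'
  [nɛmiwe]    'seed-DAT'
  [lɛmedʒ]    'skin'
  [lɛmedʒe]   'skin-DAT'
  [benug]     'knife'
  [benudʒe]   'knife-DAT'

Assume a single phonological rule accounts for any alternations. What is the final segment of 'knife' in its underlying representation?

/g/

In [benug] and [benudʒe] the final segment of 'knife' alternates: [g] ~ [dʒ].
Compare 'skin', with invariant [dʒ] in [lɛmedʒ] and [lɛmedʒe]: an analysis with underlying /dʒ/ and a rule producing [g] in isolation would wrongly predict alternation here too.
The underlying segment must be /g/; /k/, /g/ and /s/ become palato-alveolar [tʃ], [dʒ] and [ʃ] before a front vowel, yielding [dʒ] there.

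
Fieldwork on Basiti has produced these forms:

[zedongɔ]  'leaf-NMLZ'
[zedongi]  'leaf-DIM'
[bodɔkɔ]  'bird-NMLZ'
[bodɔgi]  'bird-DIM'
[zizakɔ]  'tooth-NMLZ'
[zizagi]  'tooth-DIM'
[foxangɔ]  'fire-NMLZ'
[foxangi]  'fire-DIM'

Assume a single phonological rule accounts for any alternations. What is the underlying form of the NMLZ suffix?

/-kɔ/

The NMLZ morpheme has two allomorphs, [-gɔ] and [-kɔ].
By contrast the DIM suffix keeps its initial [g] throughout — that segment must be underlying.
So the underlying form is /-kɔ/, and voiceless stops become voiced after a nasal.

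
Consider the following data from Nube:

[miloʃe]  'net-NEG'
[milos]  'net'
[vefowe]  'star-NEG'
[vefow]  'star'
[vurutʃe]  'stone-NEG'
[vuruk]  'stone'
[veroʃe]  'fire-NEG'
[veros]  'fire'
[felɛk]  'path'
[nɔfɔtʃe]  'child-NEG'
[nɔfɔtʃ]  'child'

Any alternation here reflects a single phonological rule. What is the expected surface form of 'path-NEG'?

'stone' shows [tʃ] ~ [k] at the end of the stem ([vurutʃe] vs [vuruk]).
The stem 'child' ([nɔfɔtʃe], [nɔfɔtʃ]) shows [tʃ] unchanged in both environments, so [tʃ] cannot be basic with [k] derived in isolation.
Therefore /k/ is basic and [tʃ] is derived by palatalization before a front vowel (/k/ and /s/ become palato-alveolar [tʃ] and [ʃ] before a front vowel).
From [felɛk] the stem 'path' is /felɛk/; before a front vowel this yields [felɛtʃe].

[felɛtʃe]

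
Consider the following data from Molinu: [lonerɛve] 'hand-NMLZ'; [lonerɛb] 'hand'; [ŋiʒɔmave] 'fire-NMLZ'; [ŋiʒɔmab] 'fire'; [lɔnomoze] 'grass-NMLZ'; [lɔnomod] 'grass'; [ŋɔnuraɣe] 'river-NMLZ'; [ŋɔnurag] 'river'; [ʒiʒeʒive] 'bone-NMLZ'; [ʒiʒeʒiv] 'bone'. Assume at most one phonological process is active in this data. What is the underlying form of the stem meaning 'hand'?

/lonerɛb/

'hand' shows [v] ~ [b] at the end of the stem ([lonerɛve] vs [lonerɛb]).
Compare 'bone', with invariant [v] in [ʒiʒeʒive] and [ʒiʒeʒiv]: an analysis with underlying /v/ and a rule producing [b] in isolation would wrongly predict alternation here too.
The underlying segment must be /b/; voiced stops become fricatives between vowels, yielding [v] there.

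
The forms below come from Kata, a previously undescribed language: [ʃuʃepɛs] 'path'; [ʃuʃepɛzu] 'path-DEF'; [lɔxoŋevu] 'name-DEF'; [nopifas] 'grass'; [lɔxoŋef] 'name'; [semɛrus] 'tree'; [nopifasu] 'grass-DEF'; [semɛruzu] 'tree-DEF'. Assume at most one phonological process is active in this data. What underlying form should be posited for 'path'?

The root 'path' surfaces as [ʃuʃepɛs] and [ʃuʃepɛzu], with a stem-final [s] ~ [z] alternation.
The stem 'grass' ([nopifas], [nopifasu]) shows [s] unchanged in both environments, so [s] cannot be basic with [z] derived before the DEF suffix.
So /z/ is underlying, and a rule of word-final obstruent devoicing — voiced obstruents become voiceless word-finally — gives [s].
Hence 'path' is /ʃuʃepɛz/ underlyingly.

/ʃuʃepɛz/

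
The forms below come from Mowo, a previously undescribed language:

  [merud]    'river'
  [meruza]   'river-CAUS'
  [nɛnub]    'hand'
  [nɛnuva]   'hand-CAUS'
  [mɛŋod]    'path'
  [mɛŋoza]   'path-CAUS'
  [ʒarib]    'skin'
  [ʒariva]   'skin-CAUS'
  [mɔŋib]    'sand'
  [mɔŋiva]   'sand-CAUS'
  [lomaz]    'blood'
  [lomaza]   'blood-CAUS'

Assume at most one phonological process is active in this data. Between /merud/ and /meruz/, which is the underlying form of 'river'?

The root 'river' surfaces as [merud] and [meruza], with a stem-final [d] ~ [z] alternation.
Compare 'blood', with invariant [z] in [lomaz] and [lomaza]: an analysis with underlying /z/ and a rule producing [d] in isolation would wrongly predict alternation here too.
Therefore /d/ is basic and [z] is derived by intervocalic spirantization (voiced stops become fricatives between vowels).

/merud/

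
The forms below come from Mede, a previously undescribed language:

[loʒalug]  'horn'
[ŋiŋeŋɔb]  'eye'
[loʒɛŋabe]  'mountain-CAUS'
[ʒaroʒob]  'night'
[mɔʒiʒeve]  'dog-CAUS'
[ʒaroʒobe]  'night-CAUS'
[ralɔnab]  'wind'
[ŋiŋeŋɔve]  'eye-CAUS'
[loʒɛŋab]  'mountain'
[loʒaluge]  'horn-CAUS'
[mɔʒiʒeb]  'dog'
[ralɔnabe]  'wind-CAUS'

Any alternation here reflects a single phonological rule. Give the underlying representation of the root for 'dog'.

The root 'dog' surfaces as [mɔʒiʒeve] and [mɔʒiʒeb], with a stem-final [v] ~ [b] alternation.
The stem 'wind' ([ralɔnabe], [ralɔnab]) shows [b] unchanged in both environments, so [b] cannot be basic with [v] derived before the CAUS suffix.
So /v/ is underlying, and a rule of word-final hardening — voiced fricatives become stops word-finally — gives [b].

/mɔʒiʒev/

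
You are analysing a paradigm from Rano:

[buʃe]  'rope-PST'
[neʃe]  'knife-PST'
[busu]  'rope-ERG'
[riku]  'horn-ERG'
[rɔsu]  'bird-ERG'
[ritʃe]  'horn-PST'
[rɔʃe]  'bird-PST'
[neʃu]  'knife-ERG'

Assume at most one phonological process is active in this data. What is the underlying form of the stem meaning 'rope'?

/bus/

The stem for 'rope' ends in [ʃ] in [buʃe] but [s] in [busu].
But 'knife' keeps [ʃ] in both environments ([neʃe], [neʃu]), so there is no rule changing /ʃ/ to [s] before the ERG suffix.
Therefore /s/ is basic and [ʃ] is derived by palatalization before a front vowel (/k/ and /s/ become palato-alveolar [tʃ] and [ʃ] before a front vowel).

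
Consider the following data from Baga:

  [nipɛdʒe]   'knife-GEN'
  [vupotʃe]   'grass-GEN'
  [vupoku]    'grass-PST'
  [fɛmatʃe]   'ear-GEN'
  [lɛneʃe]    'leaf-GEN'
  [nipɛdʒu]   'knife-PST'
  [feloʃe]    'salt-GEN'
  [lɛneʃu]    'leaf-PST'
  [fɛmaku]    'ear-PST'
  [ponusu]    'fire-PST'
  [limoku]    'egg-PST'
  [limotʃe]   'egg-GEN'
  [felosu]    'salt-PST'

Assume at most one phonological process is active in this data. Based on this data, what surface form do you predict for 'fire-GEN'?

'salt' shows [s] ~ [ʃ] at the end of the stem ([felosu] vs [feloʃe]).
The stem 'leaf' ([lɛneʃu], [lɛneʃe]) shows [ʃ] unchanged in both environments, so [ʃ] cannot be basic with [s] derived before the PST suffix.
The underlying segment must be /s/; /k/ and /s/ become palato-alveolar [tʃ] and [ʃ] before a front vowel, yielding [ʃ] there.
From [ponusu] the stem 'fire' is /ponus/; before a front vowel this yields [ponuʃe].

[ponuʃe]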